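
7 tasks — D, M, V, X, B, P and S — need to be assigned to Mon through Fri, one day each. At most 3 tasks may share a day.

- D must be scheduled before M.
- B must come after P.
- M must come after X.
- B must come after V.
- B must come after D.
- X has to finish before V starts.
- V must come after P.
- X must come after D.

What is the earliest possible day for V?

Wed

Precedence pushes V to at least Wed; downstream work caps V at Thu.
V at Wed is achievable: M in Wed, X in Tue, D in Mon, P in Mon, B in Thu, S in Mon, V in Wed.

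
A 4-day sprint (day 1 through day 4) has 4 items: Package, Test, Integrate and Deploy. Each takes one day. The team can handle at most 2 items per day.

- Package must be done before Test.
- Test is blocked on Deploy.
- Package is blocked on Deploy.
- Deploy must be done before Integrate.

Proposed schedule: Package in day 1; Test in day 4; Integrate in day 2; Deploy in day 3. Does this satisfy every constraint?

Package is blocked on Deploy — violated.
The team can handle at most 2 items per day — holds.
Test is blocked on Deploy — holds.
Package must be done before Test — holds.
Deploy must be done before Integrate — violated.

Invalid. Package is blocked on Deploy.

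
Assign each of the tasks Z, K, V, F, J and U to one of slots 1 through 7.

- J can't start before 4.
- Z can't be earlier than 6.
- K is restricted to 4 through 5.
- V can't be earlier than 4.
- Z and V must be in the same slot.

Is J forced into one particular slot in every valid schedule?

No

J can be 4 (e.g. F -> 1, Z -> 6, V -> 6, J -> 4, U -> 1, K -> 4) or 5 (e.g. V in 6; Z in 6; F in 1; K in 4; J in 5; U in 1).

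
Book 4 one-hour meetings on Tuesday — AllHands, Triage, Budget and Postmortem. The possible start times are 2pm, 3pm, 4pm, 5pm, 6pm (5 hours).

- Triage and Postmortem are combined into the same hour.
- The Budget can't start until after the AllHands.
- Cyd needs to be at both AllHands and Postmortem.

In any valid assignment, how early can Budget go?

Precedence pushes Budget to at least 3pm.
Budget at 3pm is achievable: Budget -> 3pm, AllHands -> 2pm, Triage -> 3pm, Postmortem -> 3pm.

3pm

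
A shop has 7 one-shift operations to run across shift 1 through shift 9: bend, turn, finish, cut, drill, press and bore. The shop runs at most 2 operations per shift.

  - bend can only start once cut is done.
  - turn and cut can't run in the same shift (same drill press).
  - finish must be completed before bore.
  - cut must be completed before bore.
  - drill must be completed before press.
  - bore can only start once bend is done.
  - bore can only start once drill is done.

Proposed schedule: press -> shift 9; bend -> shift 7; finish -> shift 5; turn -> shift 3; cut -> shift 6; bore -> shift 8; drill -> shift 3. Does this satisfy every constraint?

drill must be completed before press — holds.
The shop runs at most 2 operations per shift — holds.
turn and cut can't run in the same shift (same drill press) — holds.
finish must be completed before bore — holds.
cut must be completed before bore — holds.
bore can only start once drill is done — holds.
bend can only start once cut is done — holds.
bore can only start once bend is done — holds.

Yes, all constraints hold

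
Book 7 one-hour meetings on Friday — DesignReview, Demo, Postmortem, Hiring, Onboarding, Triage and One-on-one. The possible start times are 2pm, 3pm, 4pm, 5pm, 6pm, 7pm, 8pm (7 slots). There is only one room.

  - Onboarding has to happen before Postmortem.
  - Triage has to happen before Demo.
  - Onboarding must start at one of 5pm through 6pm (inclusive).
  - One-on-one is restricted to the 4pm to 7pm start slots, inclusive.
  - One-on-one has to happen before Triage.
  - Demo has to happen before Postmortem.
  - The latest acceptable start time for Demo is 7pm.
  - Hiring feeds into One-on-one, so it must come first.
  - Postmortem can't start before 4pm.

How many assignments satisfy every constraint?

Enumerating: DesignReview=3pm, Triage=6pm, Hiring=2pm, One-on-one=4pm, Onboarding=5pm, Postmortem=8pm, Demo=7pm | One-on-one in 4pm; Triage in 6pm; Demo in 7pm; Onboarding in 5pm; Postmortem in 8pm; DesignReview in 2pm; Hiring in 3pm | Demo=7pm, Onboarding=6pm, One-on-one=4pm, Triage=5pm, Postmortem=8pm, Hiring=2pm, DesignReview=3pm | Demo -> 7pm; Postmortem -> 8pm; Triage -> 5pm; DesignReview -> 2pm; One-on-one -> 4pm; Hiring -> 3pm; Onboarding -> 6pm.

4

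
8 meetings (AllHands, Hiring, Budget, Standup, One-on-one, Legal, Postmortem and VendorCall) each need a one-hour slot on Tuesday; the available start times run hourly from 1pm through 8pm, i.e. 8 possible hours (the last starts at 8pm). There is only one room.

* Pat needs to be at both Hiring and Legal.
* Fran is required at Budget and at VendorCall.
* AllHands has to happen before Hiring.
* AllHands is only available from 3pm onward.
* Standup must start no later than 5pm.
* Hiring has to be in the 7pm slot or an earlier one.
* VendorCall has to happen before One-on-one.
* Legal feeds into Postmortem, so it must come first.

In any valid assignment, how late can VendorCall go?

Downstream work caps VendorCall at 7pm.
VendorCall at 7pm is achievable: Standup=1pm; VendorCall=7pm; AllHands=3pm; Postmortem=5pm; Budget=6pm; Hiring=4pm; Legal=2pm; One-on-one=8pm.

7pm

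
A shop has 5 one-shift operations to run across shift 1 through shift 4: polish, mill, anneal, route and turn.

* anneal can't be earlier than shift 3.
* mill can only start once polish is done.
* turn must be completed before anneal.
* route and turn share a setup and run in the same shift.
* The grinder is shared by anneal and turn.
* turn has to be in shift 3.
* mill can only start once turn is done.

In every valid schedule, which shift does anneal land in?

shift 4

anneal's window is shift 3–shift 4.
turn is fixed at shift 3, and anneal can't share a shift with turn.
So anneal must be shift 4.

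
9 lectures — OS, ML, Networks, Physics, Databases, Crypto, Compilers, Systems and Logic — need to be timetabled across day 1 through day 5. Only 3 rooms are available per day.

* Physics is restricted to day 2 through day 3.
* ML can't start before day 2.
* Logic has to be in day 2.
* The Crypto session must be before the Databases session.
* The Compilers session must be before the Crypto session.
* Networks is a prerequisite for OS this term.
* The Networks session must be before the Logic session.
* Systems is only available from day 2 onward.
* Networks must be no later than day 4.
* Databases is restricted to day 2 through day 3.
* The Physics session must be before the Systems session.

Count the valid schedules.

Splitting on OS: it can be day 2 (6), day 3 (14), day 4 (17), day 5 (17). Listing each branch's schedules as (ML, Networks, Physics, Databases, Crypto, Compilers, Systems, Logic) by day number:
OS=day 2: (3,1,3,3,2,1,4,2) (3,1,3,3,2,1,5,2) (4,1,3,3,2,1,4,2) (4,1,3,3,2,1,5,2) (5,1,3,3,2,1,4,2) (5,1,3,3,2,1,5,2) — 6.
OS=day 3: (2,1,3,3,2,1,4,2) (2,1,3,3,2,1,5,2) (3,1,2,3,2,1,4,2) (3,1,2,3,2,1,5,2) (4,1,2,3,2,1,3,2) (4,1,2,3,2,1,4,2) (4,1,2,3,2,1,5,2) (4,1,3,3,2,1,4,2) (4,1,3,3,2,1,5,2) (5,1,2,3,2,1,3,2) (5,1,2,3,2,1,4,2) (5,1,2,3,2,1,5,2) (5,1,3,3,2,1,4,2) (5,1,3,3,2,1,5,2) — 14.
OS=day 4: (2,1,3,3,2,1,4,2) (2,1,3,3,2,1,5,2) (3,1,2,3,2,1,3,2) (3,1,2,3,2,1,4,2) (3,1,2,3,2,1,5,2) (3,1,3,3,2,1,4,2) (3,1,3,3,2,1,5,2) (4,1,2,3,2,1,3,2) (4,1,2,3,2,1,4,2) (4,1,2,3,2,1,5,2) (4,1,3,3,2,1,4,2) (4,1,3,3,2,1,5,2) (5,1,2,3,2,1,3,2) (5,1,2,3,2,1,4,2) (5,1,2,3,2,1,5,2) (5,1,3,3,2,1,4,2) (5,1,3,3,2,1,5,2) — 17.
OS=day 5: (2,1,3,3,2,1,4,2) (2,1,3,3,2,1,5,2) (3,1,2,3,2,1,3,2) (3,1,2,3,2,1,4,2) (3,1,2,3,2,1,5,2) (3,1,3,3,2,1,4,2) (3,1,3,3,2,1,5,2) (4,1,2,3,2,1,3,2) (4,1,2,3,2,1,4,2) (4,1,2,3,2,1,5,2) (4,1,3,3,2,1,4,2) (4,1,3,3,2,1,5,2) (5,1,2,3,2,1,3,2) (5,1,2,3,2,1,4,2) (5,1,2,3,2,1,5,2) (5,1,3,3,2,1,4,2) (5,1,3,3,2,1,5,2) — 17.
Summing: 6 + 14 + 17 + 17 = 54.

54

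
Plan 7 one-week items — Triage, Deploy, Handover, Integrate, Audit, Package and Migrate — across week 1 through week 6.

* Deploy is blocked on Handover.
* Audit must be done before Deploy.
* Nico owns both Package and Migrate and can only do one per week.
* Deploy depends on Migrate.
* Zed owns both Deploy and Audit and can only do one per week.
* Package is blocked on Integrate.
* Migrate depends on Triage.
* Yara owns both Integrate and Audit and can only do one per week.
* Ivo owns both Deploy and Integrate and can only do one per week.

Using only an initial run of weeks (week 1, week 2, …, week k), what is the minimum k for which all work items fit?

The precedence chain requires at least 3 distinct weeks.
3 works (last occupied week: week 3): for example Handover -> week 1, Integrate -> week 1, Audit -> week 2, Deploy -> week 3, Triage -> week 1, Migrate -> week 2, Package -> week 3.

3 weeks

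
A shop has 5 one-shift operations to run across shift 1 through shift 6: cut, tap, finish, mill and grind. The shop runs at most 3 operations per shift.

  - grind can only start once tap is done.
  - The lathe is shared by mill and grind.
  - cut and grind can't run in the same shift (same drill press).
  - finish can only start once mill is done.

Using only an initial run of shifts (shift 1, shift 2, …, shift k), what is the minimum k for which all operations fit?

The precedence chain requires at least 2 distinct shifts.
With at most 3 per shift and 5 operations, at least 2 shifts are needed.
2 works (last occupied shift: shift 2): for example tap -> shift 1, finish -> shift 2, grind -> shift 2, cut -> shift 1, mill -> shift 1.

2 shifts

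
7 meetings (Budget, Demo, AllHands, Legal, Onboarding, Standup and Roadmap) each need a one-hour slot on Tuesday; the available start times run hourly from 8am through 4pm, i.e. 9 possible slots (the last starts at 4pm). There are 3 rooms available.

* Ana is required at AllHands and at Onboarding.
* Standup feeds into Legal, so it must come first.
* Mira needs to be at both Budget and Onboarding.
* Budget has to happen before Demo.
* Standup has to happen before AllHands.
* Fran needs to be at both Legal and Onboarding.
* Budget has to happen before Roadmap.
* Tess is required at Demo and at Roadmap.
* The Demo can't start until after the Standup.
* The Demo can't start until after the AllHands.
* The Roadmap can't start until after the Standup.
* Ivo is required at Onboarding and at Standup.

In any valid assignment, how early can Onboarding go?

Onboarding at 8am is achievable: Budget=9am, AllHands=10am, Standup=9am, Onboarding=8am, Roadmap=10am, Demo=11am, Legal=10am.

8am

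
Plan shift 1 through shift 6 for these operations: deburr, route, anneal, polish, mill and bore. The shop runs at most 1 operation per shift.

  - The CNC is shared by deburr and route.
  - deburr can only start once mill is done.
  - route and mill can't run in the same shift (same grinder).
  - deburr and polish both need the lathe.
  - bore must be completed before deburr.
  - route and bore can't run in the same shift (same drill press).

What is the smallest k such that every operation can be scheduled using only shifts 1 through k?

The precedence chain requires at least 2 distinct shifts.
With at most 1 per shift and 6 operations, at least 6 shifts are needed.
6 works (last occupied shift: shift 6): for example deburr=shift 3; anneal=shift 5; bore=shift 2; route=shift 4; mill=shift 1; polish=shift 6.

6 shifts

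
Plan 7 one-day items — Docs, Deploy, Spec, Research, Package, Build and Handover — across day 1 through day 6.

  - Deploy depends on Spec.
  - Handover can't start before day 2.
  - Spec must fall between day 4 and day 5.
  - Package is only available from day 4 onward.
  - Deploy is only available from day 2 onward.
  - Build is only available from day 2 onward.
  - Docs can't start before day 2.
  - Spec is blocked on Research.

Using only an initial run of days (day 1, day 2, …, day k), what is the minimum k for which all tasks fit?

The precedence chain requires at least 3 distinct days.
Propagating the time windows through the other constraints, Deploy can't land before day 5, so the schedule must run through at least day 5.
5 works (last occupied day: day 5): for example Spec in day 4; Research in day 1; Handover in day 2; Package in day 4; Deploy in day 5; Docs in day 2; Build in day 2.

5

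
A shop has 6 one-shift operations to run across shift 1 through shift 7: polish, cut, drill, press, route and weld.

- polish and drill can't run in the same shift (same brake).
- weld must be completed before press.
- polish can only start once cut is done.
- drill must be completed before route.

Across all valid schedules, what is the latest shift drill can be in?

Downstream work caps drill at shift 6.
drill at shift 6 is achievable: drill=shift 6; cut=shift 1; polish=shift 2; press=shift 2; route=shift 7; weld=shift 1.

shift 6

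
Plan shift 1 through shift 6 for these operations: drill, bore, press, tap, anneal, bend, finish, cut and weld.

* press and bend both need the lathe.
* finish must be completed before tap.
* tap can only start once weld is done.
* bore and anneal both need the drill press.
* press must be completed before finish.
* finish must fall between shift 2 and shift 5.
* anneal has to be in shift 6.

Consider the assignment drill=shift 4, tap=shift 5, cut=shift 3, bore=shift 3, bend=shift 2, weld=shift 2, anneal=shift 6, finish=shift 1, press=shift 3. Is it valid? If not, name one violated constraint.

press must be completed before finish — violated.
anneal has to be in shift 6 — holds.
press and bend both need the lathe — holds.
finish must be completed before tap — holds.
tap can only start once weld is done — holds.
bore and anneal both need the drill press — holds.
finish must fall between shift 2 and shift 5 — violated.

Invalid. finish must fall between shift 2 and shift 5.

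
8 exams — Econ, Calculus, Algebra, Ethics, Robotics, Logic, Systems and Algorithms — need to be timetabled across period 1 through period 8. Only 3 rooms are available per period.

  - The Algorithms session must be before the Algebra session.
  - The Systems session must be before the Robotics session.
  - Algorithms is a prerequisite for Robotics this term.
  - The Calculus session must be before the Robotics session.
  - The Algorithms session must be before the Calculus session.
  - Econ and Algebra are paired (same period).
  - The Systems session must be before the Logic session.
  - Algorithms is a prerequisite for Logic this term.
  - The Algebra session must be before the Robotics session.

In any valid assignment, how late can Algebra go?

Precedence pushes Algebra to at least period 2; downstream work caps Algebra at period 7.
Algebra at period 7 is achievable: Econ in period 7; Ethics in period 1; Systems in period 1; Logic in period 2; Algebra in period 7; Algorithms in period 1; Robotics in period 8; Calculus in period 2.

period 7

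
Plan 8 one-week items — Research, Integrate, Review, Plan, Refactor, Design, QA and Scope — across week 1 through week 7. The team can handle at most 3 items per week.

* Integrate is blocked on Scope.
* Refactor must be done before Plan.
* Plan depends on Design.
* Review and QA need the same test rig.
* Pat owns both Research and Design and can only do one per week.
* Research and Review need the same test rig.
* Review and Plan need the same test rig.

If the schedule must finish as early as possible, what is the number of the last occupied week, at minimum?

week 3

The precedence chain requires at least 2 distinct weeks.
With at most 3 per week and 8 tasks, at least 3 weeks are needed.
3 works (last occupied week: week 3): for example Scope=week 1, Integrate=week 3, Plan=week 2, Review=week 3, QA=week 2, Refactor=week 1, Design=week 1, Research=week 2.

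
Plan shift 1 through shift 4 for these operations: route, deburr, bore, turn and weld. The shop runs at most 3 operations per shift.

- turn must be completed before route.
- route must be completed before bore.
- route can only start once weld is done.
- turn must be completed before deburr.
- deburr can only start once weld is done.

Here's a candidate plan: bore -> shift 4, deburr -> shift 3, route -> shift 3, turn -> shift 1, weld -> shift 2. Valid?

The shop runs at most 3 operations per shift — holds.
turn must be completed before deburr — holds.
deburr can only start once weld is done — holds.
route can only start once weld is done — holds.
route must be completed before bore — holds.
turn must be completed before route — holds.

Yes, all constraints hold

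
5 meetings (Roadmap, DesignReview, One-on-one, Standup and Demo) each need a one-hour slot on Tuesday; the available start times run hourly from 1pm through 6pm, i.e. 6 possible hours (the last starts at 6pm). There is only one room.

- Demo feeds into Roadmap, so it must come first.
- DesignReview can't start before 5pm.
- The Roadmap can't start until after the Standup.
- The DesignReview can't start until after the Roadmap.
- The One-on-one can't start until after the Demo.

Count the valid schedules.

Splitting on Roadmap: it can be 3pm (8), 4pm (18), 5pm (12). Listing each branch's schedules as (DesignReview, One-on-one, Standup, Demo):
Roadmap=3pm: (5pm,4pm,1pm,2pm) (5pm,4pm,2pm,1pm) (5pm,6pm,1pm,2pm) (5pm,6pm,2pm,1pm) (6pm,4pm,1pm,2pm) (6pm,4pm,2pm,1pm) (6pm,5pm,1pm,2pm) (6pm,5pm,2pm,1pm) — 8.
Roadmap=4pm: (5pm,2pm,3pm,1pm) (5pm,3pm,1pm,2pm) (5pm,3pm,2pm,1pm) (5pm,6pm,1pm,2pm) (5pm,6pm,1pm,3pm) (5pm,6pm,2pm,1pm) (5pm,6pm,2pm,3pm) (5pm,6pm,3pm,1pm) (5pm,6pm,3pm,2pm) (6pm,2pm,3pm,1pm) (6pm,3pm,1pm,2pm) (6pm,3pm,2pm,1pm) (6pm,5pm,1pm,2pm) (6pm,5pm,1pm,3pm) (6pm,5pm,2pm,1pm) (6pm,5pm,2pm,3pm) (6pm,5pm,3pm,1pm) (6pm,5pm,3pm,2pm) — 18.
Roadmap=5pm: (6pm,2pm,3pm,1pm) (6pm,2pm,4pm,1pm) (6pm,3pm,1pm,2pm) (6pm,3pm,2pm,1pm) (6pm,3pm,4pm,1pm) (6pm,3pm,4pm,2pm) (6pm,4pm,1pm,2pm) (6pm,4pm,1pm,3pm) (6pm,4pm,2pm,1pm) (6pm,4pm,2pm,3pm) (6pm,4pm,3pm,1pm) (6pm,4pm,3pm,2pm) — 12.
Summing: 8 + 18 + 12 = 38.

38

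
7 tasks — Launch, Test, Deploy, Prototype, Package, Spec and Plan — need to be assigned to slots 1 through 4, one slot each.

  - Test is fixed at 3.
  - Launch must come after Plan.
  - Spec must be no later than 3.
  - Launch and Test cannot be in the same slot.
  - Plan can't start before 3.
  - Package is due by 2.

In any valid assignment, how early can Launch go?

4

Precedence pushes Launch to at least 4.
Launch at 4 is achievable: Plan -> 3; Prototype -> 1; Package -> 1; Deploy -> 1; Launch -> 4; Spec -> 1; Test -> 3.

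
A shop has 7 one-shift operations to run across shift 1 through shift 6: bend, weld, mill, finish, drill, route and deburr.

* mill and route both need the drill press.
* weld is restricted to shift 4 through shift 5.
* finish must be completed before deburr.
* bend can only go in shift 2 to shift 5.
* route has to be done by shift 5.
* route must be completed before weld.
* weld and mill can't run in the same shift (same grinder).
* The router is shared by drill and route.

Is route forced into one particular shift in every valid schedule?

No

route can be shift 1 (e.g. drill=shift 2; mill=shift 2; deburr=shift 2; weld=shift 4; bend=shift 2; route=shift 1; finish=shift 1) or shift 2 (e.g. weld -> shift 4; mill -> shift 1; bend -> shift 2; deburr -> shift 2; route -> shift 2; drill -> shift 1; finish -> shift 1).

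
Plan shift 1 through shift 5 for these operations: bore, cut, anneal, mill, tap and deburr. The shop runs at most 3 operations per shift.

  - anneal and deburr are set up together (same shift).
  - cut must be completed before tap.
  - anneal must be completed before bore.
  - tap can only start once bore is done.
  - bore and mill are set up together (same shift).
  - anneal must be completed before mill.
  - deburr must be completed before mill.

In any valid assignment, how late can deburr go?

shift 3

Downstream work caps deburr at shift 3.
deburr at shift 3 is achievable: deburr in shift 3, cut in shift 1, bore in shift 4, tap in shift 5, mill in shift 4, anneal in shift 3.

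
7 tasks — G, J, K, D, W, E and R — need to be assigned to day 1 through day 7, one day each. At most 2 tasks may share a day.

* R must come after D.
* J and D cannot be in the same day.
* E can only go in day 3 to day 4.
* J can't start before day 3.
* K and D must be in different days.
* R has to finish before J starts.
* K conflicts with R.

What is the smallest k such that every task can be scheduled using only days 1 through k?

4 days

The precedence chain requires at least 3 distinct days.
With at most 2 per day and 7 tasks, at least 4 days are needed.
4 works (last occupied day: day 4): for example R -> day 2, J -> day 3, W -> day 2, D -> day 1, E -> day 3, K -> day 4, G -> day 1.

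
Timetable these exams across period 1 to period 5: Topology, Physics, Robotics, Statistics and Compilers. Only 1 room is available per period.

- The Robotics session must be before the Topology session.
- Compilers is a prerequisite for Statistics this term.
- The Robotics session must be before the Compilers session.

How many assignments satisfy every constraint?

Splitting on Topology: it can be period 2 (3), period 3 (4), period 4 (4), period 5 (4). Listing each branch's schedules as (Physics, Robotics, Statistics, Compilers) by period number:
Topology=period 2: (3,1,5,4) (4,1,5,3) (5,1,4,3) — 3.
Topology=period 3: (1,2,5,4) (2,1,5,4) (4,1,5,2) (5,1,4,2) — 4.
Topology=period 4: (1,2,5,3) (2,1,5,3) (3,1,5,2) (5,1,3,2) — 4.
Topology=period 5: (1,2,4,3) (2,1,4,3) (3,1,4,2) (4,1,3,2) — 4.
Summing: 3 + 4 + 4 + 4 = 15.

15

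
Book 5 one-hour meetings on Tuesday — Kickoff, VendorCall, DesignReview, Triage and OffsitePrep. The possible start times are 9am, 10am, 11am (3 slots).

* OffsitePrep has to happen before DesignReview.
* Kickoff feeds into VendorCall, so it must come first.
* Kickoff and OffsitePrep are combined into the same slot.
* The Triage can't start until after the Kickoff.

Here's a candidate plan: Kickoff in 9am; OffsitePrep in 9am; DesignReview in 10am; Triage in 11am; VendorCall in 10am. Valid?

Kickoff feeds into VendorCall, so it must come first — holds.
The Triage can't start until after the Kickoff — holds.
OffsitePrep has to happen before DesignReview — holds.
Kickoff and OffsitePrep are combined into the same slot — holds.

Valid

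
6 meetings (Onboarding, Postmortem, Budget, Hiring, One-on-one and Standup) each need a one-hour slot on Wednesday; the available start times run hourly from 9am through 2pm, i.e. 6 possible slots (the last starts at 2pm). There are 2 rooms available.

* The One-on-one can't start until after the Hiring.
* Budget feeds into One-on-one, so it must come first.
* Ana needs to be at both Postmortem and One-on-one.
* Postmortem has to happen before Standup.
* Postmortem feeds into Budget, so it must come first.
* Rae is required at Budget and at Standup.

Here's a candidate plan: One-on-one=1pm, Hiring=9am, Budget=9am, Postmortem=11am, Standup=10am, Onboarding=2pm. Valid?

Invalid. Postmortem feeds into Budget, so it must come first.

The One-on-one can't start until after the Hiring — holds.
Postmortem feeds into Budget, so it must come first — violated.
Budget feeds into One-on-one, so it must come first — holds.
There are 2 rooms available — holds.
Rae is required at Budget and at Standup — holds.
Postmortem has to happen before Standup — violated.
Ana needs to be at both Postmortem and One-on-one — holds.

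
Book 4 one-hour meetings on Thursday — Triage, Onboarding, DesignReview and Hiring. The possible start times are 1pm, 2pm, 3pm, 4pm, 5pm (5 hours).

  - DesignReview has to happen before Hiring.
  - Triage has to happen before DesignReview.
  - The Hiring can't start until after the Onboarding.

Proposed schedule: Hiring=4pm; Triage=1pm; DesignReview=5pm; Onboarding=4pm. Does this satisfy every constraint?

DesignReview has to happen before Hiring — violated.
Triage has to happen before DesignReview — holds.
The Hiring can't start until after the Onboarding — violated.

No — it violates: DesignReview has to happen before Hiring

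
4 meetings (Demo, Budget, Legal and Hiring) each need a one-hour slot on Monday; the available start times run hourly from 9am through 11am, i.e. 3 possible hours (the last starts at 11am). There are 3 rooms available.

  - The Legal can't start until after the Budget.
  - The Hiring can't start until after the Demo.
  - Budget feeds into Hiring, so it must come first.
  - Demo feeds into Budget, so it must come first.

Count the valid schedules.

1

Enumerating: Hiring=11am; Budget=10am; Legal=11am; Demo=9am.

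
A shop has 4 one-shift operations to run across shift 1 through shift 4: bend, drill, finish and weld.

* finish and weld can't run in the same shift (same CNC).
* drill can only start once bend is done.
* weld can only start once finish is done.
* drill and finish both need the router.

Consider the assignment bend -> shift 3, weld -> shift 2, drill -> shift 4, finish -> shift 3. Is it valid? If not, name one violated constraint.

finish and weld can't run in the same shift (same CNC) — holds.
drill and finish both need the router — holds.
drill can only start once bend is done — holds.
weld can only start once finish is done — violated.

Invalid. weld can only start once finish is done.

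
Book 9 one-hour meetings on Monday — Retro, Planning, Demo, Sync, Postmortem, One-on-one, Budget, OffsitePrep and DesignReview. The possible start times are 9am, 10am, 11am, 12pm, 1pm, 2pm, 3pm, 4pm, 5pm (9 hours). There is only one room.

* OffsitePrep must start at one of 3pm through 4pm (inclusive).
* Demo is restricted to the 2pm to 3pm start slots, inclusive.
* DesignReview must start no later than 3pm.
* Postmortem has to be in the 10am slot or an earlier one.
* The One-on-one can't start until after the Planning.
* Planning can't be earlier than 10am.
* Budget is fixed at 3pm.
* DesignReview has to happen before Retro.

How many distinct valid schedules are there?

48

Splitting on Retro: it can be 11am (6), 12pm (10), 1pm (14), 5pm (18). Listing each branch's schedules as (Planning, Demo, Sync, Postmortem, One-on-one, Budget, OffsitePrep, DesignReview):
Retro=11am: (12pm,2pm,1pm,9am,5pm,3pm,4pm,10am) (12pm,2pm,1pm,10am,5pm,3pm,4pm,9am) (12pm,2pm,5pm,9am,1pm,3pm,4pm,10am) (12pm,2pm,5pm,10am,1pm,3pm,4pm,9am) (1pm,2pm,12pm,9am,5pm,3pm,4pm,10am) (1pm,2pm,12pm,10am,5pm,3pm,4pm,9am) — 6.
Retro=12pm: (10am,2pm,1pm,9am,5pm,3pm,4pm,11am) (10am,2pm,5pm,9am,1pm,3pm,4pm,11am) (11am,2pm,1pm,9am,5pm,3pm,4pm,10am) (11am,2pm,1pm,10am,5pm,3pm,4pm,9am) (11am,2pm,5pm,9am,1pm,3pm,4pm,10am) (11am,2pm,5pm,10am,1pm,3pm,4pm,9am) (1pm,2pm,9am,10am,5pm,3pm,4pm,11am) (1pm,2pm,10am,9am,5pm,3pm,4pm,11am) (1pm,2pm,11am,9am,5pm,3pm,4pm,10am) (1pm,2pm,11am,10am,5pm,3pm,4pm,9am) — 10.
Retro=1pm: (10am,2pm,11am,9am,5pm,3pm,4pm,12pm) (10am,2pm,12pm,9am,5pm,3pm,4pm,11am) (10am,2pm,5pm,9am,11am,3pm,4pm,12pm) (10am,2pm,5pm,9am,12pm,3pm,4pm,11am) (11am,2pm,9am,10am,5pm,3pm,4pm,12pm) (11am,2pm,10am,9am,5pm,3pm,4pm,12pm) (11am,2pm,12pm,9am,5pm,3pm,4pm,10am) (11am,2pm,12pm,10am,5pm,3pm,4pm,9am) (11am,2pm,5pm,9am,12pm,3pm,4pm,10am) (11am,2pm,5pm,10am,12pm,3pm,4pm,9am) (12pm,2pm,9am,10am,5pm,3pm,4pm,11am) (12pm,2pm,10am,9am,5pm,3pm,4pm,11am) (12pm,2pm,11am,9am,5pm,3pm,4pm,10am) (12pm,2pm,11am,10am,5pm,3pm,4pm,9am) — 14.
Retro=5pm: (10am,2pm,11am,9am,12pm,3pm,4pm,1pm) (10am,2pm,11am,9am,1pm,3pm,4pm,12pm) (10am,2pm,12pm,9am,11am,3pm,4pm,1pm) (10am,2pm,12pm,9am,1pm,3pm,4pm,11am) (10am,2pm,1pm,9am,11am,3pm,4pm,12pm) (10am,2pm,1pm,9am,12pm,3pm,4pm,11am) (11am,2pm,9am,10am,12pm,3pm,4pm,1pm) (11am,2pm,9am,10am,1pm,3pm,4pm,12pm) (11am,2pm,10am,9am,12pm,3pm,4pm,1pm) (11am,2pm,10am,9am,1pm,3pm,4pm,12pm) (11am,2pm,12pm,9am,1pm,3pm,4pm,10am) (11am,2pm,12pm,10am,1pm,3pm,4pm,9am) (11am,2pm,1pm,9am,12pm,3pm,4pm,10am) (11am,2pm,1pm,10am,12pm,3pm,4pm,9am) (12pm,2pm,9am,10am,1pm,3pm,4pm,11am) (12pm,2pm,10am,9am,1pm,3pm,4pm,11am) (12pm,2pm,11am,9am,1pm,3pm,4pm,10am) (12pm,2pm,11am,10am,1pm,3pm,4pm,9am) — 18.
Summing: 6 + 10 + 14 + 18 = 48.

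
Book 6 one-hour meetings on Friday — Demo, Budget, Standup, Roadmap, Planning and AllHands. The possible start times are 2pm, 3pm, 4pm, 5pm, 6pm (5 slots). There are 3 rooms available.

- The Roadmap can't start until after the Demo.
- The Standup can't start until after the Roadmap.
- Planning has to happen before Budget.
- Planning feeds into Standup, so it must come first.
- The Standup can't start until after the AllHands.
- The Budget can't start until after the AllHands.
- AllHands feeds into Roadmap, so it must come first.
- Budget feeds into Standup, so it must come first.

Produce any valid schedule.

Roadmap -> 3pm; Demo -> 2pm; Planning -> 2pm; AllHands -> 2pm; Budget -> 3pm; Standup -> 4pm

Checking: Demo(2pm) before Roadmap(3pm); Budget(3pm) before Standup(4pm); Roadmap(3pm) before Standup(4pm); AllHands(2pm) before Budget(3pm); AllHands(2pm) before Roadmap(3pm); AllHands(2pm) before Standup(4pm); Planning(2pm) before Standup(4pm); Planning(2pm) before Budget(3pm); max 3 per slot (cap 3).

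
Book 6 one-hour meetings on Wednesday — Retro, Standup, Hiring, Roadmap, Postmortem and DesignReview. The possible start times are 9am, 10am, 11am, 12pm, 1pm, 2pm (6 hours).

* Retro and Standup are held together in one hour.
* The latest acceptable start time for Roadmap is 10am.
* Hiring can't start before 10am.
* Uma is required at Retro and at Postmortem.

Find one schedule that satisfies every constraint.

Retro in 9am; Roadmap in 9am; Postmortem in 10am; Standup in 9am; DesignReview in 9am; Hiring in 10am

Checking: Retro(9am) != Postmortem(10am); Retro = Standup = 9am; Hiring=10am in [10am,2pm]; Roadmap=9am in [9am,10am].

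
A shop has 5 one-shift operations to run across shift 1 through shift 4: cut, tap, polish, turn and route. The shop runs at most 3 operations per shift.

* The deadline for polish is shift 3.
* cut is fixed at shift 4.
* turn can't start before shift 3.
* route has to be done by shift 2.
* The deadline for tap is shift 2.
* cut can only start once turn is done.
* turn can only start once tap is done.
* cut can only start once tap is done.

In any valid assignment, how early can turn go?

shift 3

Turn is available from shift 3; downstream work caps turn at shift 3.
turn at shift 3 is achievable: turn in shift 3; route in shift 1; cut in shift 4; polish in shift 1; tap in shift 1.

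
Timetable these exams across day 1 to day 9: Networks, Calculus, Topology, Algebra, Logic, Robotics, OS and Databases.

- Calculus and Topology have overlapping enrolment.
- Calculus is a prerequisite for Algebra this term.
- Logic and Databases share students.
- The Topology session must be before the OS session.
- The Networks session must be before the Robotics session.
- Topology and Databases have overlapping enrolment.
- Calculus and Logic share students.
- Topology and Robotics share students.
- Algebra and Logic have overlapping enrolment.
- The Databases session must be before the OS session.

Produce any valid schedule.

OS in day 3, Logic in day 3, Topology in day 2, Robotics in day 3, Databases in day 1, Calculus in day 1, Algebra in day 2, Networks in day 1

Checking: Topology(day 2) before OS(day 3); Networks(day 1) before Robotics(day 3); Calculus(day 1) before Algebra(day 2); Databases(day 1) before OS(day 3); Logic(day 3) != Databases(day 1); Calculus(day 1) != Logic(day 3); Topology(day 2) != Databases(day 1); Topology(day 2) != Robotics(day 3); Algebra(day 2) != Logic(day 3); Calculus(day 1) != Topology(day 2).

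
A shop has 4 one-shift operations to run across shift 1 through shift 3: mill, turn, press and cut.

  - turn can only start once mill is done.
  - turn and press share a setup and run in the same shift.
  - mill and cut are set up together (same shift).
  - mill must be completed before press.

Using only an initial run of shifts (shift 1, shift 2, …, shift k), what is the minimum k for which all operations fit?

The precedence chain requires at least 2 distinct shifts.
2 works (last occupied shift: shift 2): for example turn -> shift 2; press -> shift 2; cut -> shift 1; mill -> shift 1.

2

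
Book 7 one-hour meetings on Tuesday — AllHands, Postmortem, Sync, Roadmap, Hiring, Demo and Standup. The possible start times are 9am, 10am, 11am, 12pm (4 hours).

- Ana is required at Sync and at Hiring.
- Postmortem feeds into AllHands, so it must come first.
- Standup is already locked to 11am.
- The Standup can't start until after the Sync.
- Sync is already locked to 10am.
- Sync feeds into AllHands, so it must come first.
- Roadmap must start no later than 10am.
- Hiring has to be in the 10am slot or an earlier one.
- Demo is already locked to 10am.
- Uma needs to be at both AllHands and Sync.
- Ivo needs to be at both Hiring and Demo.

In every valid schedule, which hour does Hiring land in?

Hiring's window is 9am–10am.
Demo is fixed at 10am, and Hiring can't share a hour with Demo.
So Hiring must be 9am.

9am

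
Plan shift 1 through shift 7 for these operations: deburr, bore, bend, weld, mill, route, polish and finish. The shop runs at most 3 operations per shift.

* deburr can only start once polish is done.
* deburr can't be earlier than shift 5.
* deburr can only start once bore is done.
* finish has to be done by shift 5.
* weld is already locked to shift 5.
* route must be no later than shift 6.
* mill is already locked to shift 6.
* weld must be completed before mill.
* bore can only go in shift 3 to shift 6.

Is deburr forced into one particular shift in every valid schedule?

No

deburr can be shift 5 (e.g. route in shift 1; bore in shift 3; mill in shift 6; deburr in shift 5; polish in shift 1; bend in shift 2; finish in shift 1; weld in shift 5) or shift 6 (e.g. polish in shift 1; bend in shift 2; weld in shift 5; mill in shift 6; deburr in shift 6; route in shift 1; bore in shift 3; finish in shift 1).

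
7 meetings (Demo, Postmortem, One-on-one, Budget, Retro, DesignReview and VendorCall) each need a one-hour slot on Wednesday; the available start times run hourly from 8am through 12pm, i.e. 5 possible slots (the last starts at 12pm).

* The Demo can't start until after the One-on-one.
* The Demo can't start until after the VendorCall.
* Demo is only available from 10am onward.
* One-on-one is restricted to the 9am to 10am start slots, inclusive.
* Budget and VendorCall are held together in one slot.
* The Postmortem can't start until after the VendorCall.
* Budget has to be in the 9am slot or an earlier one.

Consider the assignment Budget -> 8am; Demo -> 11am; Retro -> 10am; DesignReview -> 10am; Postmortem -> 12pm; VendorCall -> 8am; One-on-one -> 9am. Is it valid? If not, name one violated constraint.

Yes, all constraints hold

Demo is only available from 10am onward — holds.
The Demo can't start until after the One-on-one — holds.
The Demo can't start until after the VendorCall — holds.
One-on-one is restricted to the 9am to 10am start slots, inclusive — holds.
Budget has to be in the 9am slot or an earlier one — holds.
The Postmortem can't start until after the VendorCall — holds.
Budget and VendorCall are held together in one slot — holds.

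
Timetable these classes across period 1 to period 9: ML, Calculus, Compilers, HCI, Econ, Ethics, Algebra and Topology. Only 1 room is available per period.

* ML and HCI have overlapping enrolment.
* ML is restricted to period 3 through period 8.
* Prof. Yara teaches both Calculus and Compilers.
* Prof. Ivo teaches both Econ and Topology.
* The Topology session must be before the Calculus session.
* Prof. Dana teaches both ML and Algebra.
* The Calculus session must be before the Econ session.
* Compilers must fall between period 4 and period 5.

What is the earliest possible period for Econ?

Precedence pushes Econ to at least period 3.
Econ at period 3 is achievable: Calculus -> period 2, Econ -> period 3, Compilers -> period 4, Ethics -> period 7, Algebra -> period 8, ML -> period 5, HCI -> period 6, Topology -> period 1.

period 3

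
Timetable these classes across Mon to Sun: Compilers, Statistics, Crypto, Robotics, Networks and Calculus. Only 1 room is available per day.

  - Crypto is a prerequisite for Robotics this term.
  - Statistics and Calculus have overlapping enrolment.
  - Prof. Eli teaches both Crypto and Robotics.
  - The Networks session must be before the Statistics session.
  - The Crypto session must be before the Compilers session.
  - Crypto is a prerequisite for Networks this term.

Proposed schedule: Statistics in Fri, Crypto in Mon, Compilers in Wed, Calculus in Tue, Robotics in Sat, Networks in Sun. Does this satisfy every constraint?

No — it violates: The Networks session must be before the Statistics session

Crypto is a prerequisite for Robotics this term — holds.
The Crypto session must be before the Compilers session — holds.
Only 1 room is available per day — holds.
The Networks session must be before the Statistics session — violated.
Statistics and Calculus have overlapping enrolment — holds.
Prof. Eli teaches both Crypto and Robotics — holds.
Crypto is a prerequisite for Networks this term — holds.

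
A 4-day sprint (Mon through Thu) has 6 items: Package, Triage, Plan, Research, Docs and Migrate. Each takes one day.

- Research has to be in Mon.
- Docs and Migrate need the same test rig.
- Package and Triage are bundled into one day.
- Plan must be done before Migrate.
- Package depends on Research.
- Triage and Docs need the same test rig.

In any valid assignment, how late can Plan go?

Downstream work caps Plan at Wed.
Plan at Wed is achievable: Plan=Wed; Triage=Tue; Docs=Mon; Migrate=Thu; Package=Tue; Research=Mon.

Wed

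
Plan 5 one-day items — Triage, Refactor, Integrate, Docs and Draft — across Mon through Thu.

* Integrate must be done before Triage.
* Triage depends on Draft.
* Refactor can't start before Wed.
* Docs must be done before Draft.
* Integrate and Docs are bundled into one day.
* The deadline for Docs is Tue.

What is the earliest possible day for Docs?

Mon

Docs's own window allows nothing later than Tue.
Docs at Mon is achievable: Integrate=Mon; Refactor=Wed; Draft=Tue; Triage=Wed; Docs=Mon.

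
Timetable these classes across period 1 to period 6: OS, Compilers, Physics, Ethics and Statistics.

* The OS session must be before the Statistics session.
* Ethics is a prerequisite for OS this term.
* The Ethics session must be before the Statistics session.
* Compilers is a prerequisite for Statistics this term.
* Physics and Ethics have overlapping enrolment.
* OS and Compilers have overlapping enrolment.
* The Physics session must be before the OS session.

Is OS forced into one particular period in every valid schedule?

No

OS can be period 3 (e.g. Physics in period 2, Ethics in period 1, Compilers in period 1, Statistics in period 4, OS in period 3) or period 4 (e.g. Compilers=period 1, Physics=period 2, Ethics=period 1, Statistics=period 5, OS=period 4).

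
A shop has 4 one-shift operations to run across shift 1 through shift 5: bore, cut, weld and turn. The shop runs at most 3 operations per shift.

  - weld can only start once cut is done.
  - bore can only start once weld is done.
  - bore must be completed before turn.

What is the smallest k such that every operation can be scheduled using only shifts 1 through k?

The precedence chain requires at least 4 distinct shifts.
With at most 3 per shift and 4 operations, at least 2 shifts are needed.
4 works (last occupied shift: shift 4): for example turn=shift 4; cut=shift 1; weld=shift 2; bore=shift 3.

4 shifts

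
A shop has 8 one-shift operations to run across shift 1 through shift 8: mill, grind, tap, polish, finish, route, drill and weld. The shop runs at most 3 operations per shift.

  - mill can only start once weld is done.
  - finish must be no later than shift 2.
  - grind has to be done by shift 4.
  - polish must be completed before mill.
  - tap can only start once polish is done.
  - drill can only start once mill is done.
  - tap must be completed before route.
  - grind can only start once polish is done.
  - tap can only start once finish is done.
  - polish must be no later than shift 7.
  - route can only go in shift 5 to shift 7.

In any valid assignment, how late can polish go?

Polish's own window allows nothing later than shift 7; downstream work caps polish at shift 3.
polish at shift 3 is achievable: drill=shift 5; mill=shift 4; tap=shift 4; route=shift 5; grind=shift 4; polish=shift 3; weld=shift 1; finish=shift 1.

shift 3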